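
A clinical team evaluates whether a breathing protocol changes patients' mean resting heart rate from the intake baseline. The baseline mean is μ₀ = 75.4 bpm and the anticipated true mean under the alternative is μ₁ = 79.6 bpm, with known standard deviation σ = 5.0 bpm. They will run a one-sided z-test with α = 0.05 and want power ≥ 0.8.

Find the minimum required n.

Standardized effect: d = |μ₁ − μ₀| / σ = |79.6 − 75.4| / 5.0 = 0.8400
Set Φ(δ − 1.645) = 0.8; then δ − 1.645 = Φ⁻¹(0.8) = 0.842, giving δ = 2.486.
δ = d·√n ⇒ n = (δ/d)² = (2.486 / 0.8400)² = 8.76.
Rounding up, n = 9.

n = 9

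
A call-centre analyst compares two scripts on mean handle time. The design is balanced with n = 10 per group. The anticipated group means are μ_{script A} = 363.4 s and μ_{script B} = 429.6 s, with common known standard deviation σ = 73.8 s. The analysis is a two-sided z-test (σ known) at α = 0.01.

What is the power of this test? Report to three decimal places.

Standardized effect: d = |μ_{script A} − μ_{script B}| / σ = |363.4 − 429.6| / 73.8 = 0.8970
Noncentrality parameter: δ = d·√(n/2) = 0.8970 × √(10/2) = 2.0058
Two-sided α = 0.01 → critical value z_{0.005} = 2.576.
Power = Φ(δ − 2.576) + Φ(−δ − 2.576) = Φ(-0.570) + Φ(-4.582) = 0.2843 + 0.0000 = 0.2843.

Power ≈ 0.284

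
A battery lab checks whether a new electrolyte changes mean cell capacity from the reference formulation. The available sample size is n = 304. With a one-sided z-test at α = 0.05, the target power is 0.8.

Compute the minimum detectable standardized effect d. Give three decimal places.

Required noncentrality: δ = z_{0.05} + z_{0.20} = 1.645 + 0.842 = 2.486.
δ = d·√n ⇒ d = δ/√n = 2.486/√304 = 0.1426.

d ≈ 0.143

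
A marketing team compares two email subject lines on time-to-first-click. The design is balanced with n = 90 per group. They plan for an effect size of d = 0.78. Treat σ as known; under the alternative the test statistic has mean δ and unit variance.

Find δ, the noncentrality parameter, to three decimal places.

δ ≈ 5.232

The noncentrality parameter scales effect size by the design's sample-size factor: δ = d·√(n/2) = 0.78 × √(90/2) = 5.2324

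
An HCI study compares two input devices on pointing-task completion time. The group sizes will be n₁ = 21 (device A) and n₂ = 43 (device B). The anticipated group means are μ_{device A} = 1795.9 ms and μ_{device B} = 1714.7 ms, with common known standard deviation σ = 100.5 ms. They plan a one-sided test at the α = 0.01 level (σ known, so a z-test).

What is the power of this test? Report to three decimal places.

Standardized effect: d = |μ_{device A} − μ_{device B}| / σ = |1795.9 − 1714.7| / 100.5 = 0.8080
Noncentrality parameter: δ = d / √(1/n₁ + 1/n₂) = 0.8080 / √(1/21 + 1/43) = 3.0349
One-sided α = 0.01 → critical value z_{0.01} = 2.326.
Power = Φ(δ − 2.326) = Φ(0.709) = 0.7607.

Power ≈ 0.761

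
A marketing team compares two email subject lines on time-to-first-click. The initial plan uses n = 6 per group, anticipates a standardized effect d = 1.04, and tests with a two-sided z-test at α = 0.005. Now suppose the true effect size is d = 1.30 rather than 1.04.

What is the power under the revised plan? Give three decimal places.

Power ≈ 0.289

With d = 1.30: δ = d·√(n/2) = 1.30 × √(6/2) = 2.2517. Critical value z_{0.0025} = 2.807.
Revised power = Φ(δ − 2.807) + Φ(−δ − 2.807) = Φ(-0.555) + Φ(-5.059) = 0.2893 + 0.0000 = 0.2893.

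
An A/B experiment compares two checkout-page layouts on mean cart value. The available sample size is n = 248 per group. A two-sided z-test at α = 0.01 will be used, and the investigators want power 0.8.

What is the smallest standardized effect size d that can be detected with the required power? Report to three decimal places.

Required noncentrality: δ = z_{0.005} + z_{0.20} = 2.576 + 0.842 = 3.417.
(The second rejection-region term Φ(−δ − z_{α/2}) is negligible and dropped.)
δ = d·√(n/2) ⇒ d = δ/√(n/2) = 3.417/√(248/2) = 0.3069.

d ≈ 0.307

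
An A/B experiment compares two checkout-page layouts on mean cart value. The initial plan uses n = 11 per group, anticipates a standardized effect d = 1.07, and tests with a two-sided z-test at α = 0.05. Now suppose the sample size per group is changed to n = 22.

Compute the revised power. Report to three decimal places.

Power ≈ 0.944

With n = 22 per group: δ = d·√(n/2) = 1.07 × √(22/2) = 3.5488. Critical value z_{0.025} = 1.960.
Revised power = Φ(δ − 1.960) + Φ(−δ − 1.960) = Φ(1.589) + Φ(-5.509) = 0.9439 + 0.0000 = 0.9440.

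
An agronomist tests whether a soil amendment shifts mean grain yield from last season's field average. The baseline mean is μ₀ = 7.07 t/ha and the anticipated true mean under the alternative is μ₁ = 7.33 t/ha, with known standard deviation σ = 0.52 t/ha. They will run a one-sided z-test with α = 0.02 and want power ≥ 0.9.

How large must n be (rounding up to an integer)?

n = 45

Standardized effect: d = |μ₁ − μ₀| / σ = |7.33 − 7.07| / 0.52 = 0.5000
For power 0.9 need Φ(δ − z_{0.02}) = 0.9, so δ = z_{0.02} + z_{0.10} = 2.054 + 1.282 = 3.335.
δ = d·√n ⇒ n = (δ/d)² = (3.335 / 0.5000)² = 44.50.
Round up to the next whole unit.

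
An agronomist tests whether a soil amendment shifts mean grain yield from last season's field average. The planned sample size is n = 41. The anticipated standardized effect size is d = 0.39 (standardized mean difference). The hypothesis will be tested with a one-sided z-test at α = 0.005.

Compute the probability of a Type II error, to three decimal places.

Noncentrality parameter: δ = d·√n = 0.39 × √41 = 2.4972
Critical value for a one-sided test at α = 0.005: z_α = 2.576.
Power = Φ(δ − 2.576) = Φ(-0.079) = 0.4687.
Type II error: β = 1 − power = 1 − 0.4687 = 0.5313.

β ≈ 0.531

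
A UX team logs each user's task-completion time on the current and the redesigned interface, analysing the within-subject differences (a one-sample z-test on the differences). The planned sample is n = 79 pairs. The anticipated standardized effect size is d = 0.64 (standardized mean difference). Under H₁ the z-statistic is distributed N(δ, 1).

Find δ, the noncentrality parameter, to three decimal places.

δ ≈ 5.688

The noncentrality parameter scales effect size by the design's sample-size factor: δ = d·√n = 0.64 × √79 = 5.6884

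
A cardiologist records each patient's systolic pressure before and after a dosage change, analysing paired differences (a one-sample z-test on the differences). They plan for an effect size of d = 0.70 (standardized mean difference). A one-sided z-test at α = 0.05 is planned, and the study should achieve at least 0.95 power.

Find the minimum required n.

n = 23

For power 0.95 need Φ(δ − z_{0.05}) = 0.95, so δ = z_{0.05} + z_{0.05} = 1.645 + 1.645 = 3.290.
δ = d·√n ⇒ n = (δ/d)² = (3.290 / 0.70)² = 22.09.
Round up to the next whole unit.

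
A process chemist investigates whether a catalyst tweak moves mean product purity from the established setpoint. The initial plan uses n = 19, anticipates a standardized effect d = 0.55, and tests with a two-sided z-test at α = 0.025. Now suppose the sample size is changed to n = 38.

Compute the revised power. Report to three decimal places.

With n = 38: δ = d·√n = 0.55 × √38 = 3.3904. Critical value z_{0.0125} = 2.241.
Revised power = Φ(δ − 2.241) + Φ(−δ − 2.241) = Φ(1.149) + Φ(-5.632) = 0.8747 + 0.0000 = 0.8747.

Power ≈ 0.875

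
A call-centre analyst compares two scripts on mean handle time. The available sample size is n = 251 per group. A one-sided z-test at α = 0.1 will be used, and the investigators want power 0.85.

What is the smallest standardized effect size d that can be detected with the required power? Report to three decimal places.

Required noncentrality: δ = z_{0.1} + z_{0.15} = 1.282 + 1.036 = 2.318.
δ = d·√(n/2) ⇒ d = δ/√(n/2) = 2.318/√(251/2) = 0.2069.

d ≈ 0.207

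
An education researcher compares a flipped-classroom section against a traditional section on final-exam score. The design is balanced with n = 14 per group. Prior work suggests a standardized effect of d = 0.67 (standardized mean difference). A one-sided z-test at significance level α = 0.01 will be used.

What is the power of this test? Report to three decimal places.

Power ≈ 0.290

Noncentrality parameter: δ = d·√(n/2) = 0.67 × √(14/2) = 1.7727
Critical value for a one-sided test at α = 0.01: z_α = 2.326.
Power = Φ(δ − 2.326) = Φ(-0.554) = 0.2899.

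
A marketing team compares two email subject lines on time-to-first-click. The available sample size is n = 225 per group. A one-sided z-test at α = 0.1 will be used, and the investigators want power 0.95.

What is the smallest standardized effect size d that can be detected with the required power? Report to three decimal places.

Need Φ(δ − 1.282) = 0.95, so δ = 1.282 + 1.645 = 2.926.
δ = d·√(n/2) ⇒ d = δ/√(n/2) = 2.926/√(225/2) = 0.2759.

d ≈ 0.276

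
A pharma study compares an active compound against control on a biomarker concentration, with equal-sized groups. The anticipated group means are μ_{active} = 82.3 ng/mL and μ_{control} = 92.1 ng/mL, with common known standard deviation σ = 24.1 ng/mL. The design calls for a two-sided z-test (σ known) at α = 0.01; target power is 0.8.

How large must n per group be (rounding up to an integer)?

n = 142 per group

Standardized effect: d = |μ_{active} − μ_{control}| / σ = |82.3 − 92.1| / 24.1 = 0.4066
Set Φ(δ − 2.576) = 0.8; then δ − 2.576 = Φ⁻¹(0.8) = 0.842, giving δ = 3.417.
(The Φ(−δ − z_{α/2}) term is vanishingly small for δ > 0 and is dropped in the standard sample-size formula.)
δ = d·√(n/2) ⇒ n = 2(δ/d)² = 2 × (3.417 / 0.4066)² = 141.26.
Rounding up, n = 142 per group.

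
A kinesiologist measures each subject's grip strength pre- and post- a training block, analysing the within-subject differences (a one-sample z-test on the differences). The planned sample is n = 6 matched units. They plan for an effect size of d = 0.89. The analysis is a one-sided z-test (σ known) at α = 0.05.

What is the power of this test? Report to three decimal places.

Power ≈ 0.704

Noncentrality parameter: δ = d·√n = 0.89 × √6 = 2.1800
Critical value for a one-sided test at α = 0.05: z_α = 1.645.
Power = P(Z > 1.645 − δ) = Φ(0.535) = 0.7037.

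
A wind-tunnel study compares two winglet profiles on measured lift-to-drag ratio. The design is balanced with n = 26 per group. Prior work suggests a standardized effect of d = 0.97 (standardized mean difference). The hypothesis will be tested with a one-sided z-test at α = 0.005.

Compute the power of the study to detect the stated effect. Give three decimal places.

Power ≈ 0.822

Noncentrality parameter: λ = d·√(n/2) = 0.97 × √(26/2) = 3.4974
Critical value for a one-sided test at α = 0.005: z_α = 2.576.
Power = Φ(λ − 2.576) = Φ(0.922) = 0.8216.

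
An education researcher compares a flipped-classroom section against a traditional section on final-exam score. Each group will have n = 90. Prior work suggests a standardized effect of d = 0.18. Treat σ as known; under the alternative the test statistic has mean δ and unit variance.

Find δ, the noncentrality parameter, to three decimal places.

δ ≈ 1.207

δ = d·√(n/2) = 0.18 × √(90/2) = 1.2075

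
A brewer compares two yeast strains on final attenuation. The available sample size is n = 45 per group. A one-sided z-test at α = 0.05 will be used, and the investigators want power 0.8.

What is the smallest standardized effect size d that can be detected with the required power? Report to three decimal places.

Need Φ(δ − 1.645) = 0.8, so δ = 1.645 + 0.842 = 2.486.
δ = d·√(n/2) ⇒ d = δ/√(n/2) = 2.486/√(45/2) = 0.5242.

d ≈ 0.524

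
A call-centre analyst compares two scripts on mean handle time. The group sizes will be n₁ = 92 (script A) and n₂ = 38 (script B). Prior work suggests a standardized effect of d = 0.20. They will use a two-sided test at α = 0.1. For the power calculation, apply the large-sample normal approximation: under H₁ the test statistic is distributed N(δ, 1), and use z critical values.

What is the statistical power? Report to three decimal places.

Power ≈ 0.275

Noncentrality parameter: δ = d / √(1/n₁ + 1/n₂) = 0.20 / √(1/92 + 1/38) = 1.0372
Critical value for a two-sided test at α = 0.1: z_{α/2} = 1.645.
Power = Φ(δ − 1.645) + Φ(−δ − 1.645) = Φ(-0.608) + Φ(-2.682) = 0.2717 + 0.0037 = 0.2754.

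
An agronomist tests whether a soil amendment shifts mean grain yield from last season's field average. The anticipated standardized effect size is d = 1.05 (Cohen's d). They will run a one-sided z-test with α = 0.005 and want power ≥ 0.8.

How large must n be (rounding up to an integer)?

Set Φ(δ − 2.576) = 0.8; then δ − 2.576 = Φ⁻¹(0.8) = 0.842, giving δ = 3.417.
δ = d·√n ⇒ n = (δ/d)² = (3.417 / 1.05)² = 10.59.
Rounding up, n = 11.

n = 11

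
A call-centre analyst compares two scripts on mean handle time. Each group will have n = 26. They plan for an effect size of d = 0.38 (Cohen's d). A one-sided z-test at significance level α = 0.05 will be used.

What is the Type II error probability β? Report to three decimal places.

β ≈ 0.608

Noncentrality parameter: δ = d·√(n/2) = 0.38 × √(26/2) = 1.3701
One-sided α = 0.05 → critical value z_{0.05} = 1.645.
Power = Φ(δ − 1.645) = Φ(-0.275) = 0.3918.
Type II error: β = 1 − power = 1 − 0.3918 = 0.6082.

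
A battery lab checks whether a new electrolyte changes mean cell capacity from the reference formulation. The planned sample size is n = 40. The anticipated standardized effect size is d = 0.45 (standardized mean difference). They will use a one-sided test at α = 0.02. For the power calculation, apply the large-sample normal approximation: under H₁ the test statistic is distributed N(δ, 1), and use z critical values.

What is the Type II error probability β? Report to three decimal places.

Noncentrality parameter: λ = d·√n = 0.45 × √40 = 2.8460
Critical value for a one-sided test at α = 0.02: z_α = 2.054.
Power = P(Z > 2.054 − λ) = Φ(0.792) = 0.7859.
Type II error: β = 1 − power = 1 − 0.7859 = 0.2141.

β ≈ 0.214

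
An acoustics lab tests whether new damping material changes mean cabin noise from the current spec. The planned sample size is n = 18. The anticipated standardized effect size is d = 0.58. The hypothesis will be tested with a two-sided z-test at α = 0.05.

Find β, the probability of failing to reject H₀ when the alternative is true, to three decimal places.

β ≈ 0.308

Noncentrality parameter: δ = d·√n = 0.58 × √18 = 2.4607
Two-sided α = 0.05 → critical value z_{0.025} = 1.960.
Power = Φ(δ − 1.960) + Φ(−δ − 1.960) = Φ(0.501) + Φ(-4.421) = 0.6917 + 0.0000 = 0.6917.
Type II error: β = 1 − power = 1 − 0.6917 = 0.3083.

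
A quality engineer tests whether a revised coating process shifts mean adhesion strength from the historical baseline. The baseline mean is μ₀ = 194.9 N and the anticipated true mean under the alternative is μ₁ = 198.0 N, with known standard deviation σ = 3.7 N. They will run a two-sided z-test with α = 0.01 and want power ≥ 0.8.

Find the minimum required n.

n = 17

Standardized effect: d = |μ₁ − μ₀| / σ = |198.0 − 194.9| / 3.7 = 0.8378
For power 0.8 need Φ(δ − z_{0.005}) = 0.8, so δ = z_{0.005} + z_{0.20} = 2.576 + 0.842 = 3.417.
(The Φ(−δ − z_{α/2}) term is vanishingly small for δ > 0 and is dropped in the standard sample-size formula.)
δ = d·√n ⇒ n = (δ/d)² = (3.417 / 0.8378)² = 16.64.
Rounding up, n = 17.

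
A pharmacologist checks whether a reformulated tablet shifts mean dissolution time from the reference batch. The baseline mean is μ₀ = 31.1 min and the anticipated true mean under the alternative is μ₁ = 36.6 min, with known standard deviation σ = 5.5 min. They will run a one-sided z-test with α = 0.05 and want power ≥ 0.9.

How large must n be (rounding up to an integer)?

Standardized effect: d = |μ₁ − μ₀| / σ = |36.6 − 31.1| / 5.5 = 1.0000
For power 0.9 need Φ(δ − z_{0.05}) = 0.9, so δ = z_{0.05} + z_{0.10} = 1.645 + 1.282 = 2.926.
δ = d·√n ⇒ n = (δ/d)² = (2.926 / 1.0000)² = 8.56.
Round up to the next whole unit.

n = 9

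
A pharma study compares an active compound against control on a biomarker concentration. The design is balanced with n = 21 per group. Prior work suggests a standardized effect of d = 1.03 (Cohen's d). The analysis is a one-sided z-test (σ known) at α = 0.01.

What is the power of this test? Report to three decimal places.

Power ≈ 0.844

Noncentrality parameter: δ = d·√(n/2) = 1.03 × √(21/2) = 3.3376
Critical value for a one-sided test at α = 0.01: z_α = 2.326.
Power = Φ(δ − 2.326) = Φ(1.011) = 0.8440.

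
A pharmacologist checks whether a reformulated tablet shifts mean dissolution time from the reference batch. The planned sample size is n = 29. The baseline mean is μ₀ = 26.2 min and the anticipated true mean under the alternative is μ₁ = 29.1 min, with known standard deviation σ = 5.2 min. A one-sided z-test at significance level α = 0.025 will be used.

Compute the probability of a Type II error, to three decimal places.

β ≈ 0.148

Standardized effect: d = |μ₁ − μ₀| / σ = |29.1 − 26.2| / 5.2 = 0.5577
Noncentrality parameter: δ = d·√n = 0.5577 × √29 = 3.0033
Critical value for a one-sided test at α = 0.025: z_α = 1.960.
Power = P(Z > 1.960 − δ) = Φ(1.043) = 0.8516.
Type II error: β = 1 − power = 1 − 0.8516 = 0.1484.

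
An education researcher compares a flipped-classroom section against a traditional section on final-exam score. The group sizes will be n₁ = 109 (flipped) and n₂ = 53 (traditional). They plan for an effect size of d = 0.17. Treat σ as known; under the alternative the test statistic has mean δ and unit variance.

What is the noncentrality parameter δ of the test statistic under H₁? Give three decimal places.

δ ≈ 1.015

δ = d / √(1/n₁ + 1/n₂) = 0.17 / √(1/109 + 1/53) = 1.0152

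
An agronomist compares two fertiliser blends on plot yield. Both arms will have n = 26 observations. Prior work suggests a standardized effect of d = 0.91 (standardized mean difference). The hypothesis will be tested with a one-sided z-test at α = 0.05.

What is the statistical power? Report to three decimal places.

Noncentrality parameter: δ = d·√(n/2) = 0.91 × √(26/2) = 3.2811
One-sided α = 0.05 → critical value z_{0.05} = 1.645.
Power = P(Z > 1.645 − δ) = Φ(1.636) = 0.9491.

Power ≈ 0.949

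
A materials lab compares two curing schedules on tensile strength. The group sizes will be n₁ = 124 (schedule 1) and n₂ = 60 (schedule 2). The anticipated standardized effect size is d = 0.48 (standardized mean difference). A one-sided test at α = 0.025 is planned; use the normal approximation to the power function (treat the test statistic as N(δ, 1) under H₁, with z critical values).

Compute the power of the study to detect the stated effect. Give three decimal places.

Power ≈ 0.863

Noncentrality parameter: δ = d / √(1/n₁ + 1/n₂) = 0.48 / √(1/124 + 1/60) = 3.0522
One-sided α = 0.025 → critical value z_{0.025} = 1.960.
Power = Φ(δ − 1.960) = Φ(1.092) = 0.8626.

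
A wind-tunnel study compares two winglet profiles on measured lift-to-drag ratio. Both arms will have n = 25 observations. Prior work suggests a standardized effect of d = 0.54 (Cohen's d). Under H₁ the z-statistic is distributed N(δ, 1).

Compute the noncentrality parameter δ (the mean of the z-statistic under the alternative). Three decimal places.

The noncentrality parameter scales effect size by the design's sample-size factor: δ = d·√(n/2) = 0.54 × √(25/2) = 1.9092

δ ≈ 1.909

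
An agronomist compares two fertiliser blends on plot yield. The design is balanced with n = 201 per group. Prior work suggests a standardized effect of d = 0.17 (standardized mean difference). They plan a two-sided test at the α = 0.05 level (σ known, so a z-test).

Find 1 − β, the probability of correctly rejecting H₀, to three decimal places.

Power ≈ 0.399

Noncentrality parameter: δ = d·√(n/2) = 0.17 × √(201/2) = 1.7042
Two-sided α = 0.05 → critical value z_{0.025} = 1.960.
Power = Φ(δ − 1.960) + Φ(−δ − 1.960) = Φ(-0.256) + Φ(-3.664) = 0.3991 + 0.0001 = 0.3992.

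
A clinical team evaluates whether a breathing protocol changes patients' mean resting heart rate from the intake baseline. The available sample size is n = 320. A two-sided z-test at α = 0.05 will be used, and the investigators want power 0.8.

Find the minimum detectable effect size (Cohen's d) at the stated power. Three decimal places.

d ≈ 0.157

Need Φ(δ − 1.960) = 0.8, so δ = 1.960 + 0.842 = 2.802.
(The second rejection-region term Φ(−δ − z_{α/2}) is negligible and dropped.)
δ = d·√n ⇒ d = δ/√n = 2.802/√320 = 0.1566.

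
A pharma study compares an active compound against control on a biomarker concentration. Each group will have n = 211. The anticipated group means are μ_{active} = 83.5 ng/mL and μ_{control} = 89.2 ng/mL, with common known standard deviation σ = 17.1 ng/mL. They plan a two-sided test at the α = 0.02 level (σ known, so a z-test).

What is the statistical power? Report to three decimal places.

Power ≈ 0.864

Standardized effect: d = |μ_{active} − μ_{control}| / σ = |83.5 − 89.2| / 17.1 = 0.3333
Noncentrality parameter: δ = d·√(n/2) = 0.3333 × √(211/2) = 3.4238
Two-sided α = 0.02 → critical value z_{0.01} = 2.326.
Power = Φ(δ − 2.326) + Φ(−δ − 2.326) = Φ(1.097) + Φ(-5.750) = 0.8638 + 0.0000 = 0.8638.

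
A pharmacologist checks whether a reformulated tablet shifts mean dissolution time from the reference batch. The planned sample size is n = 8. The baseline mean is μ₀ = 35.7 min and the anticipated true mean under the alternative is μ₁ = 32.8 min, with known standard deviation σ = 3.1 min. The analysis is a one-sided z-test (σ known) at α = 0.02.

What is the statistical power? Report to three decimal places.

Standardized effect: d = |μ₁ − μ₀| / σ = |32.8 − 35.7| / 3.1 = 0.9355
Noncentrality parameter: δ = d·√n = 0.9355 × √8 = 2.6459
One-sided α = 0.02 → critical value z_{0.02} = 2.054.
Power = Φ(δ − 2.054) = Φ(0.592) = 0.7231.

Power ≈ 0.723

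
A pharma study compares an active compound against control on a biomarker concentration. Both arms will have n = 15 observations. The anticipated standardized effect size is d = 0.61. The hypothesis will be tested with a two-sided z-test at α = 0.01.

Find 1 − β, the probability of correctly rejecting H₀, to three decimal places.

Power ≈ 0.183

Noncentrality parameter: δ = d·√(n/2) = 0.61 × √(15/2) = 1.6706
Two-sided α = 0.01 → critical value z_{0.005} = 2.576.
Power = Φ(δ − 2.576) + Φ(−δ − 2.576) = Φ(-0.905) + Φ(-4.246) = 0.1827 + 0.0000 = 0.1827.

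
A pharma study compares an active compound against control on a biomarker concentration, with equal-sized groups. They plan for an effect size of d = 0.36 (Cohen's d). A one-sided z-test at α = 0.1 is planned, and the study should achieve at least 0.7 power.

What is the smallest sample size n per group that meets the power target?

n = 51 per group

For power 0.7 need Φ(δ − z_{0.1}) = 0.7, so δ = z_{0.1} + z_{0.30} = 1.282 + 0.524 = 1.806.
δ = d·√(n/2) ⇒ n = 2(δ/d)² = 2 × (1.806 / 0.36)² = 50.33.
Round up to the next whole unit.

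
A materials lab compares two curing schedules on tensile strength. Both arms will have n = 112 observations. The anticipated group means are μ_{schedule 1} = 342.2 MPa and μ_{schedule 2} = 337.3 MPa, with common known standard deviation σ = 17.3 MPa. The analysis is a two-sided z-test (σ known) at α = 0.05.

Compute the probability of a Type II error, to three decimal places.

β ≈ 0.437

Standardized effect: d = |μ_{schedule 1} − μ_{schedule 2}| / σ = |342.2 − 337.3| / 17.3 = 0.2832
Noncentrality parameter: δ = d·√(n/2) = 0.2832 × √(112/2) = 2.1196
Critical value for a two-sided test at α = 0.05: z_{α/2} = 1.960.
Power = Φ(δ − 1.960) + Φ(−δ − 1.960) = Φ(0.160) + Φ(-4.080) = 0.5634 + 0.0000 = 0.5634.
Type II error: β = 1 − power = 1 − 0.5634 = 0.4366.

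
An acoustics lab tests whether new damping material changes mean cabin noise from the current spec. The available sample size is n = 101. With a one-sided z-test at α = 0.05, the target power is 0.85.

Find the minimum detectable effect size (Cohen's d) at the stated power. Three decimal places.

d ≈ 0.267

Required noncentrality: δ = z_{0.05} + z_{0.15} = 1.645 + 1.036 = 2.681.
δ = d·√n ⇒ d = δ/√n = 2.681/√101 = 0.2668.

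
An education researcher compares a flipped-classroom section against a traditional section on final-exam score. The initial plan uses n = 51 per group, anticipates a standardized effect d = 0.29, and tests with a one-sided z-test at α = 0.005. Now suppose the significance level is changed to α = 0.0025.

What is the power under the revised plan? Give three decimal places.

Power ≈ 0.090

δ = d·√(n/2) = 0.29 × √(51/2) = 1.4644 (unchanged). New critical value: z_{0.0025} = 2.807.
Revised power = P(Z > 2.807 − δ) = Φ(-1.343) = 0.0897.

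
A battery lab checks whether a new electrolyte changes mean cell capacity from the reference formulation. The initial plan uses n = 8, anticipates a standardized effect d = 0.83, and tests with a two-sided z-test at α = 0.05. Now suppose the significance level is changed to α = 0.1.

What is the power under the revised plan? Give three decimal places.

Power ≈ 0.759

δ = d·√n = 0.83 × √8 = 2.3476 (unchanged). New critical value: z_{0.05} = 1.645.
Revised power = Φ(δ − 1.645) + Φ(−δ − 1.645) = Φ(0.703) + Φ(-3.992) = 0.7589 + 0.0000 = 0.7589.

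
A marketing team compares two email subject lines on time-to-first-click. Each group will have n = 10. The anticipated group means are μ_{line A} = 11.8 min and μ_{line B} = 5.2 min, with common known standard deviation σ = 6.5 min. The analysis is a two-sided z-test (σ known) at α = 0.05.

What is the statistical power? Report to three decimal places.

Power ≈ 0.622

Standardized effect: d = |μ_{line A} − μ_{line B}| / σ = |11.8 − 5.2| / 6.5 = 1.0154
Noncentrality parameter: δ = d·√(n/2) = 1.0154 × √(10/2) = 2.2705
Two-sided α = 0.05 → critical value z_{0.025} = 1.960.
Power = Φ(δ − 1.960) + Φ(−δ − 1.960) = Φ(0.311) + Φ(-4.230) = 0.6219 + 0.0000 = 0.6219.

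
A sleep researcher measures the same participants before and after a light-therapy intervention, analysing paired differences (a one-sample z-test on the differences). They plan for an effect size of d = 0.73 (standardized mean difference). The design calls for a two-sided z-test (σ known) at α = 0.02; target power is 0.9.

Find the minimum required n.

n = 25

Set Φ(δ − 2.326) = 0.9; then δ − 2.326 = Φ⁻¹(0.9) = 1.282, giving δ = 3.608.
(For δ > 0 the lower-tail rejection region contributes negligibly to power, so the one-term inversion is standard.)
δ = d·√n ⇒ n = (δ/d)² = (3.608 / 0.73)² = 24.43.
Rounding up, n = 25.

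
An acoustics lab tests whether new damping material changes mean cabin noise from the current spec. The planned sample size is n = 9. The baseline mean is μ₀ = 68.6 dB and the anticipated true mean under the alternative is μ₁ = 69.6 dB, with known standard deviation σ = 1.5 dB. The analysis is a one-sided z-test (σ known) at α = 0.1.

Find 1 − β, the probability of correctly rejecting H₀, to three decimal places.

Standardized effect: d = |μ₁ − μ₀| / σ = |69.6 − 68.6| / 1.5 = 0.6667
Noncentrality parameter: δ = d·√n = 0.6667 × √9 = 2.0000
One-sided α = 0.1 → critical value z_{0.1} = 1.282.
Power = P(Z > 1.282 − δ) = Φ(0.718) = 0.7638.

Power ≈ 0.764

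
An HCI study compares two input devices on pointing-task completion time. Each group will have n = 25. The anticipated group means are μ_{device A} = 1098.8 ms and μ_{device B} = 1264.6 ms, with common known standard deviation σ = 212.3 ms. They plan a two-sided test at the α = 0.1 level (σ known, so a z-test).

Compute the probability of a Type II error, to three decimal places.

β ≈ 0.132

Standardized effect: d = |μ_{device A} − μ_{device B}| / σ = |1098.8 − 1264.6| / 212.3 = 0.7810
Noncentrality parameter: λ = d·√(n/2) = 0.7810 × √(25/2) = 2.7611
Critical value for a two-sided test at α = 0.1: z_{α/2} = 1.645.
Power = Φ(λ − 1.645) + Φ(−λ − 1.645) = Φ(1.116) + Φ(-4.406) = 0.8679 + 0.0000 = 0.8679.
Type II error: β = 1 − power = 1 − 0.8679 = 0.1321.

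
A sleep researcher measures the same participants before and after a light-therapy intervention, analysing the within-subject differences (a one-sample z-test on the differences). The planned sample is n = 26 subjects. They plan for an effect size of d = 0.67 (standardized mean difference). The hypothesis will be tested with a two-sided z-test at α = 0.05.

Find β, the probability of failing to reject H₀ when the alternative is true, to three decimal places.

Noncentrality parameter: δ = d·√n = 0.67 × √26 = 3.4163
Critical value for a two-sided test at α = 0.05: z_{α/2} = 1.960.
Power = Φ(δ − 1.960) + Φ(−δ − 1.960) = Φ(1.456) + Φ(-5.376) = 0.9274 + 0.0000 = 0.9274.
Type II error: β = 1 − power = 1 − 0.9274 = 0.0726.

β ≈ 0.073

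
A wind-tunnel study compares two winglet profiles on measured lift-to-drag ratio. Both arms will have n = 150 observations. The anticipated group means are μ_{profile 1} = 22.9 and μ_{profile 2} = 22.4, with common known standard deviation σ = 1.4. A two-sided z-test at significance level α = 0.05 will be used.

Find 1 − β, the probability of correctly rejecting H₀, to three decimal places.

Standardized effect: d = |μ_{profile 1} − μ_{profile 2}| / σ = |22.9 − 22.4| / 1.4 = 0.3571
Noncentrality parameter: λ = d·√(n/2) = 0.3571 × √(150/2) = 3.0929
Critical value for a two-sided test at α = 0.05: z_{α/2} = 1.960.
Power = Φ(λ − 1.960) + Φ(−λ − 1.960) = Φ(1.133) + Φ(-5.053) = 0.8714 + 0.0000 = 0.8714.

Power ≈ 0.871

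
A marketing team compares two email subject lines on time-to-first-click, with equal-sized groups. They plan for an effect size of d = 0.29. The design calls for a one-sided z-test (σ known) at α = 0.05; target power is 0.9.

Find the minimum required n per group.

n = 204 per group

Set Φ(δ − 1.645) = 0.9; then δ − 1.645 = Φ⁻¹(0.9) = 1.282, giving δ = 2.926.
δ = d·√(n/2) ⇒ n = 2(δ/d)² = 2 × (2.926 / 0.29)² = 203.66.
Rounding up, n = 204 per group.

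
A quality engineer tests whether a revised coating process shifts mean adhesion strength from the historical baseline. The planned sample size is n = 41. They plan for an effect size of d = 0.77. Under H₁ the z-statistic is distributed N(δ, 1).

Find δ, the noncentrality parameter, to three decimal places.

The noncentrality parameter scales effect size by the design's sample-size factor: δ = d·√n = 0.77 × √41 = 4.9304

δ ≈ 4.930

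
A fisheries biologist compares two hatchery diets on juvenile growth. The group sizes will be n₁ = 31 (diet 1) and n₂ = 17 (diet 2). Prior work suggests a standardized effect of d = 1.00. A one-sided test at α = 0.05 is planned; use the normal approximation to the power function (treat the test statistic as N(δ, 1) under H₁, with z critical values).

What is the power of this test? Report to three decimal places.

Noncentrality parameter: δ = d / √(1/n₁ + 1/n₂) = 1.00 / √(1/31 + 1/17) = 3.3135
Critical value for a one-sided test at α = 0.05: z_α = 1.645.
Power = Φ(δ − 1.645) = Φ(1.669) = 0.9524.

Power ≈ 0.952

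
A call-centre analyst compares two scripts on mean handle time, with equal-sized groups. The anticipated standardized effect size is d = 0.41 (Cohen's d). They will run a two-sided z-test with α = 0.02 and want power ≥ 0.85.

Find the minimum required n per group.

n = 135 per group

For power 0.85 need Φ(δ − z_{0.01}) = 0.85, so δ = z_{0.01} + z_{0.15} = 2.326 + 1.036 = 3.363.
(Ignoring the negligible lower-tail rejection probability gives the usual closed-form inversion.)
δ = d·√(n/2) ⇒ n = 2(δ/d)² = 2 × (3.363 / 0.41)² = 134.54.
Round up to the next whole unit.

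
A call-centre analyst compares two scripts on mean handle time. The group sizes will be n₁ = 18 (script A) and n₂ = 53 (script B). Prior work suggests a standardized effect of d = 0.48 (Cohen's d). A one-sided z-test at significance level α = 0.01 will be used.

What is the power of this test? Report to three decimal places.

Power ≈ 0.285

Noncentrality parameter: δ = d / √(1/n₁ + 1/n₂) = 0.48 / √(1/18 + 1/53) = 1.7595
One-sided α = 0.01 → critical value z_{0.01} = 2.326.
Power = Φ(δ − 2.326) = Φ(-0.567) = 0.2854.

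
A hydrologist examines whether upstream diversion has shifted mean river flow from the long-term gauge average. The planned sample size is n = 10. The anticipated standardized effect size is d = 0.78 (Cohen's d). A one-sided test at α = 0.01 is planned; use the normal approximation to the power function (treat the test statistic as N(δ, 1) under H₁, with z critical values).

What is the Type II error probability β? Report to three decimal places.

β ≈ 0.444

Noncentrality parameter: δ = d·√n = 0.78 × √10 = 2.4666
Critical value for a one-sided test at α = 0.01: z_α = 2.326.
Power = Φ(δ − 2.326) = Φ(0.140) = 0.5558.
Type II error: β = 1 − power = 1 − 0.5558 = 0.4442.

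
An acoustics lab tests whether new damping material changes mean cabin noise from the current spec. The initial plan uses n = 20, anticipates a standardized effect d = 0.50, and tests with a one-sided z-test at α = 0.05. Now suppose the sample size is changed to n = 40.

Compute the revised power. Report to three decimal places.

Power ≈ 0.935

With n = 40: δ = d·√n = 0.50 × √40 = 3.1623. Critical value z_{0.05} = 1.645.
Revised power = Φ(δ − 1.645) = Φ(1.517) = 0.9354.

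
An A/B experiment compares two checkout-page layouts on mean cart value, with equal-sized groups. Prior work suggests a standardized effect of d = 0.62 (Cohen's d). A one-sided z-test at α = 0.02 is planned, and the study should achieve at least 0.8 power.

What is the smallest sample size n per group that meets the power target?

Set Φ(δ − 2.054) = 0.8; then δ − 2.054 = Φ⁻¹(0.8) = 0.842, giving δ = 2.895.
δ = d·√(n/2) ⇒ n = 2(δ/d)² = 2 × (2.895 / 0.62)² = 43.62.
Round up to the next whole unit.

n = 44 per group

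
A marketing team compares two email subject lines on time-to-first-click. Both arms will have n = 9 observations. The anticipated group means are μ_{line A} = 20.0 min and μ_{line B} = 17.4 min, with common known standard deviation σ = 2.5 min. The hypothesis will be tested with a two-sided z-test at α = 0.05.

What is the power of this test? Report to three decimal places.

Standardized effect: d = |μ_{line A} − μ_{line B}| / σ = |20.0 − 17.4| / 2.5 = 1.0400
Noncentrality parameter: δ = d·√(n/2) = 1.0400 × √(9/2) = 2.2062
Two-sided α = 0.05 → critical value z_{0.025} = 1.960.
Power = Φ(δ − 1.960) + Φ(−δ − 1.960) = Φ(0.246) + Φ(-4.166) = 0.5972 + 0.0000 = 0.5973.

Power ≈ 0.597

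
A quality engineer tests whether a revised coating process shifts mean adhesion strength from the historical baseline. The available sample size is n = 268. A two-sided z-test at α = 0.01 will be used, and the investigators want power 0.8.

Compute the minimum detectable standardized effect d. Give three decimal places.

Required noncentrality: δ = z_{0.005} + z_{0.20} = 2.576 + 0.842 = 3.417.
(The second rejection-region term Φ(−δ − z_{α/2}) is negligible and dropped.)
δ = d·√n ⇒ d = δ/√n = 3.417/√268 = 0.2088.

d ≈ 0.209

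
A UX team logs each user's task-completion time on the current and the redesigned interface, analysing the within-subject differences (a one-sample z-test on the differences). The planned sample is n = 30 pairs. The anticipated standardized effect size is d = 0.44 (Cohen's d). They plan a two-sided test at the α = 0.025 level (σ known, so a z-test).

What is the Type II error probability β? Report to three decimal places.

β ≈ 0.433

Noncentrality parameter: δ = d·√n = 0.44 × √30 = 2.4100
Two-sided α = 0.025 → critical value z_{0.0125} = 2.241.
Power = Φ(δ − 2.241) + Φ(−δ − 2.241) = Φ(0.169) + Φ(-4.651) = 0.5669 + 0.0000 = 0.5669.
Type II error: β = 1 − power = 1 − 0.5669 = 0.4331.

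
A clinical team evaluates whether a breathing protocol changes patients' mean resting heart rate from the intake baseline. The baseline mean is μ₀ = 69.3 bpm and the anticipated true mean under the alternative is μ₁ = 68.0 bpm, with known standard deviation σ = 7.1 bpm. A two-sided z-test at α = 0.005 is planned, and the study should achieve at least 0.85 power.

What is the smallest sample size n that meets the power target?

Standardized effect: d = |μ₁ − μ₀| / σ = |68.0 − 69.3| / 7.1 = 0.1831
For power 0.85 need Φ(δ − z_{0.0025}) = 0.85, so δ = z_{0.0025} + z_{0.15} = 2.807 + 1.036 = 3.843.
(For δ > 0 the lower-tail rejection region contributes negligibly to power, so the one-term inversion is standard.)
δ = d·√n ⇒ n = (δ/d)² = (3.843 / 0.1831)² = 440.63.
Rounding up, n = 441.

n = 441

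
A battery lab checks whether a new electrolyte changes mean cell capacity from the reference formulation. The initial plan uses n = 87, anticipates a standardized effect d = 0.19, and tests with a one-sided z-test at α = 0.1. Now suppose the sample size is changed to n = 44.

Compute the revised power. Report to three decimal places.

With n = 44: δ = d·√n = 0.19 × √44 = 1.2603. Critical value z_{0.1} = 1.282.
Revised power = Φ(δ − 1.282) = Φ(-0.021) = 0.4915.

Power ≈ 0.492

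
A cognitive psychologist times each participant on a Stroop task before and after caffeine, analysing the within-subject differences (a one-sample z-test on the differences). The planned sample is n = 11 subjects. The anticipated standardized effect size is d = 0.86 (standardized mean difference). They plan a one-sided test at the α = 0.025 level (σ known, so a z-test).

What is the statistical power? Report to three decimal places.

Noncentrality parameter: δ = d·√n = 0.86 × √11 = 2.8523
One-sided α = 0.025 → critical value z_{0.025} = 1.960.
Power = P(Z > 1.960 − δ) = Φ(0.892) = 0.8139.

Power ≈ 0.814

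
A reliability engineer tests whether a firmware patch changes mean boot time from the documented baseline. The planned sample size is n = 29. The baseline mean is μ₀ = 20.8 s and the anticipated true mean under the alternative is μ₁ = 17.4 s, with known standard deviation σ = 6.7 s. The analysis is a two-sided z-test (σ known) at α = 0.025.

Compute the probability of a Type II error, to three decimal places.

β ≈ 0.312

Standardized effect: d = |μ₁ − μ₀| / σ = |17.4 − 20.8| / 6.7 = 0.5075
Noncentrality parameter: δ = d·√n = 0.5075 × √29 = 2.7328
Critical value for a two-sided test at α = 0.025: z_{α/2} = 2.241.
Power = Φ(δ − 2.241) + Φ(−δ − 2.241) = Φ(0.491) + Φ(-4.974) = 0.6884 + 0.0000 = 0.6884.
Type II error: β = 1 − power = 1 − 0.6884 = 0.3116.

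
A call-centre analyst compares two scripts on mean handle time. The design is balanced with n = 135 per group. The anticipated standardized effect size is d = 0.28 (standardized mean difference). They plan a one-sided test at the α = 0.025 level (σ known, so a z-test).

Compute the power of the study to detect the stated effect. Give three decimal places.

Power ≈ 0.633

Noncentrality parameter: δ = d·√(n/2) = 0.28 × √(135/2) = 2.3004
Critical value for a one-sided test at α = 0.025: z_α = 1.960.
Power = Φ(δ − 1.960) = Φ(0.340) = 0.6332.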